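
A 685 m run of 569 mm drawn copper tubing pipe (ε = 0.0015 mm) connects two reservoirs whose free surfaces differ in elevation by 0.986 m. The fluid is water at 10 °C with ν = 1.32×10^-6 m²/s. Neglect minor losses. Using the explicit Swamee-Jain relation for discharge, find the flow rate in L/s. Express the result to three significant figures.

Swamee-Jain (Type II): Q = -0.965·√(gD⁵h_f/L)·ln[ε/(3.7D) + √(3.17ν²L/(gD³h_f))]
√(gD⁵h_f/L) = √(9.81·0.569⁵·0.986/685) = 0.02902
ε/(3.7D) = 7.12×10^-7; √(3.17ν²L/(gD³h_f)) = 4.61×10^-5
Q = -0.965·0.02902·ln(4.679×10^-5) = 0.2792 m³/s
Check: V = 1.10 m/s, Re = 4.73×10^5, f = 0.01326, h_f = 0.981 m ≈ 0.986 m ✓

Q ≈ 279 L/s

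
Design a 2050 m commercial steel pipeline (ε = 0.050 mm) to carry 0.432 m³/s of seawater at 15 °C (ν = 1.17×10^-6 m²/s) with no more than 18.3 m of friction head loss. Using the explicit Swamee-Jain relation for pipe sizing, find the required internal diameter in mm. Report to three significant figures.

D ≈ 477 mm

Swamee-Jain (Type III): D = 0.66·[ε^1.25·(LQ²/(gh_f))^4.75 + ν·Q^9.4·(L/(gh_f))^5.2]^0.04
LQ²/(gh_f) = 2.131; L/(gh_f) = 11.42
Term 1 = ε^1.25·(…)^4.75 = 1.53×10^-4; Term 2 = ν·Q^9.4·(…)^5.2 = 1.38×10^-4
D = 0.66·(1.53×10^-4 + 1.38×10^-4)^0.04 = 0.4766 m = 477 mm
Check: V = 2.42 m/s, Re = 9.86×10^5, f = 0.01359, h_f = 17.5 m ≈ 18.3 m ✓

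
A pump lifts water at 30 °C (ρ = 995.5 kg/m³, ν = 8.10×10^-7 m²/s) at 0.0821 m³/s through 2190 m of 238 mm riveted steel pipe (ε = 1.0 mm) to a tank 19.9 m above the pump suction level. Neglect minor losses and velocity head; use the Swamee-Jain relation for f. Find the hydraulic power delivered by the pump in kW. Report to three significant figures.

V = 4Q/(πD²) = 1.845 m/s; Re = 5.42×10^5; ε/D = 0.00420; f = 0.02912
h_f = f(L/D)V²/2g = 46.52 m
Total head H = z + h_f = 19.9 + 46.52 = 66.42 m
P_hyd = ρgQH = 995.5·9.81·0.0821·66.42 = 53.25 kW

P_hyd ≈ 53.3 kW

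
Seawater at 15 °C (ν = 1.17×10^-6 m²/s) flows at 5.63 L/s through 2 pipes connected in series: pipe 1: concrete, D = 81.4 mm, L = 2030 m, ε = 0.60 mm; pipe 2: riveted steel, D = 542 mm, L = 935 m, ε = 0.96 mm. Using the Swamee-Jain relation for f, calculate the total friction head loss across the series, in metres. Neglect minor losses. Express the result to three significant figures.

Pipe 1: V = 1.082 m/s, Re = 7.53×10^4, ε/D = 0.00737, f = 0.03554, h_1 = f(L/D)V²/2g = 52.87 m
Pipe 2: V = 0.02440 m/s, Re = 1.13×10^4, ε/D = 0.00177, f = 0.03301, h_2 = f(L/D)V²/2g = 0.001728 m
Series → Q common, losses add: H = Σh = 52.87 m

H ≈ 52.9 m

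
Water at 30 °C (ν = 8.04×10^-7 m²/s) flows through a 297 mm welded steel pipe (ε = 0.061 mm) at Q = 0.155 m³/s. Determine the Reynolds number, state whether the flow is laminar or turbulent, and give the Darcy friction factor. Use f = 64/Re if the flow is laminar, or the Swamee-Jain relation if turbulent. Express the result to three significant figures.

Re ≈ 8.26×10^5; turbulent; f ≈ 0.0150

V = 4Q/(πD²) = 2.237 m/s
Re = VD/ν = 2.237·0.297/8.04×10^-7 = 8.26×10^5
Re > 4000 → turbulent; ε/D = 2.05×10^-4
Swamee-Jain: f = 0.01500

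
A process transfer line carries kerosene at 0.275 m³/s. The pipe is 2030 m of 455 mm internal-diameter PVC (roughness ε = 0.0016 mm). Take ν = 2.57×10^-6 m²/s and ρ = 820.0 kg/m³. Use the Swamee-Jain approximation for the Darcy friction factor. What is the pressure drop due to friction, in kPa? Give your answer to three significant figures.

Δp ≈ 75.5 kPa

V = 4Q/(πD²) = 4·0.275/(π·0.455²) = 1.691 m/s
Re = VD/ν = 1.691·0.455/2.57×10^-6 = 2.99×10^5 → turbulent
ε/D = 0.0016/455 = 3.52×10^-6
Swamee-Jain: f = 0.01442
h_f = f(L/D)V²/(2g) = 0.01442·(2030/0.455)·1.691²/(2·9.81) = 9.380 m
Δp = ρg·h_f = 820.0·9.81·9.380 = 75.46 kPa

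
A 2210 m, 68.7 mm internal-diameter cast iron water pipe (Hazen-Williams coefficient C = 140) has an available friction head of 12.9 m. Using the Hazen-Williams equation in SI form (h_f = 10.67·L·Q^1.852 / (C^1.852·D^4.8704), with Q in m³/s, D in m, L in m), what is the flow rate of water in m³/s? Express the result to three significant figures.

Rearranging: Q = [h_f·C^1.852·D^4.8704 / (10.67·L)]^(1/1.852)
Q = [12.9·140^1.852·0.0687^4.8704 / (10.67·2210)]^0.540 = 0.002119 m³/s

Q ≈ 0.00212 m³/s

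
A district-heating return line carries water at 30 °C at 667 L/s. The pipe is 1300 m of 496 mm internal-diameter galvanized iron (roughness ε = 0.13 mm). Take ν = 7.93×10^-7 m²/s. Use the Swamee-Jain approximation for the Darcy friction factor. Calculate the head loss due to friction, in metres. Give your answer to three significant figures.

V = 4Q/(πD²) = 4·0.667/(π·0.496²) = 3.452 m/s
Re = VD/ν = 3.452·0.496/7.93×10^-7 = 2.16×10^6 → turbulent
ε/D = 0.13/496 = 2.62×10^-4
Swamee-Jain: f = 0.01498
h_f = f(L/D)V²/(2g) = 0.01498·(1300/0.496)·3.452²/(2·9.81) = 23.85 m

h_f ≈ 23.9 m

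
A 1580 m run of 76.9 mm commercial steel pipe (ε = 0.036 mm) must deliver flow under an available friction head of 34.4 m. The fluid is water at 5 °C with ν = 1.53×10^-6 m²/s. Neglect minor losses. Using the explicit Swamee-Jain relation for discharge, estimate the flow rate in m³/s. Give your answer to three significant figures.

Swamee-Jain (Type II): Q = -0.965·√(gD⁵h_f/L)·ln[ε/(3.7D) + √(3.17ν²L/(gD³h_f))]
√(gD⁵h_f/L) = √(9.81·0.0769⁵·34.4/1580) = 7.579×10^-4
ε/(3.7D) = 1.27×10^-4; √(3.17ν²L/(gD³h_f)) = 2.76×10^-4
Q = -0.965·7.579×10^-4·ln(4.029×10^-4) = 0.005717 m³/s
Check: V = 1.23 m/s, Re = 6.19×10^4, f = 0.02174, h_f = 34.5 m ≈ 34.4 m ✓

Q ≈ 0.00572 m³/s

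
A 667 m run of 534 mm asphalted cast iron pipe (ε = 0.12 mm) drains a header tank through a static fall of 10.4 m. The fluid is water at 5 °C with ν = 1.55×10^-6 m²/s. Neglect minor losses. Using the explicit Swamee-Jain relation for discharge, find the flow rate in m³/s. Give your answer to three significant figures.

Q ≈ 0.743 m³/s

Swamee-Jain (Type II): Q = -0.965·√(gD⁵h_f/L)·ln[ε/(3.7D) + √(3.17ν²L/(gD³h_f))]
√(gD⁵h_f/L) = √(9.81·0.534⁵·10.4/667) = 0.08150
ε/(3.7D) = 6.07×10^-5; √(3.17ν²L/(gD³h_f)) = 1.81×10^-5
Q = -0.965·0.08150·ln(7.882×10^-5) = 0.7431 m³/s
Check: V = 3.32 m/s, Re = 1.14×10^6, f = 0.01493, h_f = 10.5 m ≈ 10.4 m ✓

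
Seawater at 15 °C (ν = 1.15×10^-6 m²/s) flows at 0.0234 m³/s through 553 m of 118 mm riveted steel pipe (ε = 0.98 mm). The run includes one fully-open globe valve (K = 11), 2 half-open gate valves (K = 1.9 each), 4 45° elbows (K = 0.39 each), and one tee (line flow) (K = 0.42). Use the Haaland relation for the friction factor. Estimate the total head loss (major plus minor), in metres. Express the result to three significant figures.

V = 4Q/(πD²) = 2.140 m/s; V²/2g = 0.2334 m
Re = 2.20×10^5, ε/D = 0.00831 → f = 0.03599 (Haaland)
Major: h_f = f(L/D)·V²/2g = 0.03599·4686·0.2334 = 39.36 m
Minor: ΣK = 16.8; h_m = ΣK·V²/2g = 3.916 m
Total H_L = 39.36 + 3.916 = 43.27 m

H_L ≈ 43.3 m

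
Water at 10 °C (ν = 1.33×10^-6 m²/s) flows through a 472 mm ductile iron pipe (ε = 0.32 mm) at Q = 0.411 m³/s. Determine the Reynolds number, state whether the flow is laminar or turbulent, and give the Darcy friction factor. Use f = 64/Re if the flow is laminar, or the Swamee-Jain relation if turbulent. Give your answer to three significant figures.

Re ≈ 8.34×10^5; turbulent; f ≈ 0.0185

V = 4Q/(πD²) = 2.349 m/s
Re = VD/ν = 2.349·0.472/1.33×10^-6 = 8.34×10^5
Re > 4000 → turbulent; ε/D = 6.78×10^-4
Swamee-Jain: f = 0.01849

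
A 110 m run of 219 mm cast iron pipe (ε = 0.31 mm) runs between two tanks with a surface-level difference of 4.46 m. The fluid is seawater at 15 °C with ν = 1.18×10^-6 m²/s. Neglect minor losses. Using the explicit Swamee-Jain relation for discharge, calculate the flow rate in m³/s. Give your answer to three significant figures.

Swamee-Jain (Type II): Q = -0.965·√(gD⁵h_f/L)·ln[ε/(3.7D) + √(3.17ν²L/(gD³h_f))]
√(gD⁵h_f/L) = √(9.81·0.219⁵·4.46/110) = 0.01416
ε/(3.7D) = 3.83×10^-4; √(3.17ν²L/(gD³h_f)) = 3.25×10^-5
Q = -0.965·0.01416·ln(4.151×10^-4) = 0.1064 m³/s
Check: V = 2.82 m/s, Re = 5.24×10^5, f = 0.02197, h_f = 4.49 m ≈ 4.46 m ✓

Q ≈ 0.106 m³/s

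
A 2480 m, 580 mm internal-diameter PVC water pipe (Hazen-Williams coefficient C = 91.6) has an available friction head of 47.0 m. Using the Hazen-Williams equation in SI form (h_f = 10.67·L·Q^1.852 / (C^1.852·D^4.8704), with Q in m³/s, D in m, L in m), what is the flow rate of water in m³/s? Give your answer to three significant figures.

Q ≈ 0.715 m³/s

Rearranging: Q = [h_f·C^1.852·D^4.8704 / (10.67·L)]^(1/1.852)
Q = [47.0·91.6^1.852·0.580^4.8704 / (10.67·2480)]^0.540 = 0.7155 m³/s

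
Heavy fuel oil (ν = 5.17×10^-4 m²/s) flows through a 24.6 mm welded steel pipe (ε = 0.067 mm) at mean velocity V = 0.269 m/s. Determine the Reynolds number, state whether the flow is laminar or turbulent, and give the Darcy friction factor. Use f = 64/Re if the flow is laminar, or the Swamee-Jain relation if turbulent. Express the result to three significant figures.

Re = VD/ν = 0.2690·0.0246/5.17×10^-4 = 12.8
Re < 2300 → laminar → f = 64/Re = 5.000

Re ≈ 12.8; laminar; f = 64/Re ≈ 5.00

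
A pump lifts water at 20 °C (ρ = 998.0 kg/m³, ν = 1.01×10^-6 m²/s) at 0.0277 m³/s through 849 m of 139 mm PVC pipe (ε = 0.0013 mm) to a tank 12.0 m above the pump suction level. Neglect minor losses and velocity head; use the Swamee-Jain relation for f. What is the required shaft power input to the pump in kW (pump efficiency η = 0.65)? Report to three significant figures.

P_shaft ≈ 11.5 kW

V = 4Q/(πD²) = 1.825 m/s; Re = 2.51×10^5; ε/D = 9.35×10^-6; f = 0.01496
h_f = f(L/D)V²/2g = 15.52 m
Total head H = z + h_f = 12.0 + 15.52 = 27.52 m
P_hyd = ρgQH = 998.0·9.81·0.0277·27.52 = 7.464 kW
P_shaft = P_hyd/η = 7.464/0.65 = 11.48 kW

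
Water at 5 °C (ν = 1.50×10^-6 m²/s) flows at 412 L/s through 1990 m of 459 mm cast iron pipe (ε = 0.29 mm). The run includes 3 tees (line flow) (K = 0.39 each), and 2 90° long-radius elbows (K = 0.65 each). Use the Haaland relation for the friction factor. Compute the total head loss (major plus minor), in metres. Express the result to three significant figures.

H_L ≈ 25.6 m

V = 4Q/(πD²) = 2.490 m/s; V²/2g = 0.3160 m
Re = 7.62×10^5, ε/D = 6.32×10^-4 → f = 0.01813 (Haaland)
Major: h_f = f(L/D)·V²/2g = 0.01813·4336·0.3160 = 24.84 m
Minor: ΣK = 2.47; h_m = ΣK·V²/2g = 0.7805 m
Total H_L = 24.84 + 0.7805 = 25.62 m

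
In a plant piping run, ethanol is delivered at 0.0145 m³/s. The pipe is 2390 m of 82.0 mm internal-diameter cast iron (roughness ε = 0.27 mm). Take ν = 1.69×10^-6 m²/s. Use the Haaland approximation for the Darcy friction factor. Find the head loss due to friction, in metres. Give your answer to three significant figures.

h_f ≈ 311 m

V = 4Q/(πD²) = 4·0.0145/(π·0.0820²) = 2.746 m/s
Re = VD/ν = 2.746·0.0820/1.69×10^-6 = 1.33×10^5 → turbulent
ε/D = 0.27/82.0 = 0.00329
Haaland: f = 0.02776
h_f = f(L/D)V²/(2g) = 0.02776·(2390/0.0820)·2.746²/(2·9.81) = 310.8 m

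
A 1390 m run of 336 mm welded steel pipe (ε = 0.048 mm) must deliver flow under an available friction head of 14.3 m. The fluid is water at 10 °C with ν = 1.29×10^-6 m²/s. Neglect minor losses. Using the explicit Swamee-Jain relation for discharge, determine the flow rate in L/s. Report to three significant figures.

Q ≈ 190 L/s

Swamee-Jain (Type II): Q = -0.965·√(gD⁵h_f/L)·ln[ε/(3.7D) + √(3.17ν²L/(gD³h_f))]
√(gD⁵h_f/L) = √(9.81·0.336⁵·14.3/1390) = 0.02079
ε/(3.7D) = 3.86×10^-5; √(3.17ν²L/(gD³h_f)) = 3.71×10^-5
Q = -0.965·0.02079·ln(7.573×10^-5) = 0.1904 m³/s
Check: V = 2.15 m/s, Re = 5.59×10^5, f = 0.01478, h_f = 14.4 m ≈ 14.3 m ✓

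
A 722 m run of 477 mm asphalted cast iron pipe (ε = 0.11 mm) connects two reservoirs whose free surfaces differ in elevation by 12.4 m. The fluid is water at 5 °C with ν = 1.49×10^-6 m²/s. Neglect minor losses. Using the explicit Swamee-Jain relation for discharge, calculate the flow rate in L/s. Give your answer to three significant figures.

Swamee-Jain (Type II): Q = -0.965·√(gD⁵h_f/L)·ln[ε/(3.7D) + √(3.17ν²L/(gD³h_f))]
√(gD⁵h_f/L) = √(9.81·0.477⁵·12.4/722) = 0.06450
ε/(3.7D) = 6.23×10^-5; √(3.17ν²L/(gD³h_f)) = 1.96×10^-5
Q = -0.965·0.06450·ln(8.194×10^-5) = 0.5857 m³/s
Check: V = 3.28 m/s, Re = 1.05×10^6, f = 0.01506, h_f = 12.5 m ≈ 12.4 m ✓

Q ≈ 586 L/s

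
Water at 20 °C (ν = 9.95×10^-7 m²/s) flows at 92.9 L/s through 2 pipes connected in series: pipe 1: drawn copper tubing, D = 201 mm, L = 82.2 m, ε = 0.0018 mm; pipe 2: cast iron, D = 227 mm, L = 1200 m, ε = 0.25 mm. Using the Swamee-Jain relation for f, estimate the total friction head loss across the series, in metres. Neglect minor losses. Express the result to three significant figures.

Pipe 1: V = 2.928 m/s, Re = 5.91×10^5, ε/D = 8.96×10^-6, f = 0.01287, h_1 = f(L/D)V²/2g = 2.299 m
Pipe 2: V = 2.295 m/s, Re = 5.24×10^5, ε/D = 0.00110, f = 0.02076, h_2 = f(L/D)V²/2g = 29.47 m
Series → Q common, losses add: H = Σh = 31.77 m

H ≈ 31.8 m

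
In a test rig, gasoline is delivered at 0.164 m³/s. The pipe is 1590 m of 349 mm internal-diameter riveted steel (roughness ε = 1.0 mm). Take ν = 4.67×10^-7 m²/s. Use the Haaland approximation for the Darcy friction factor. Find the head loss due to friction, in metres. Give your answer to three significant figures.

h_f ≈ 17.7 m

V = 4Q/(πD²) = 4·0.164/(π·0.349²) = 1.714 m/s
Re = VD/ν = 1.714·0.349/4.67×10^-7 = 1.28×10^6 → turbulent
ε/D = 1.0/349 = 0.00287
Haaland: f = 0.02598
h_f = f(L/D)V²/(2g) = 0.02598·(1590/0.349)·1.714²/(2·9.81) = 17.73 m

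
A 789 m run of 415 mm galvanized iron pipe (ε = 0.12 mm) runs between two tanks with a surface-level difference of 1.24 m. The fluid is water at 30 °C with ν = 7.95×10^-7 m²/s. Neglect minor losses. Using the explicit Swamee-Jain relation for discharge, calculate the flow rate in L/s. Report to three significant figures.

Q ≈ 120 L/s

Swamee-Jain (Type II): Q = -0.965·√(gD⁵h_f/L)·ln[ε/(3.7D) + √(3.17ν²L/(gD³h_f))]
√(gD⁵h_f/L) = √(9.81·0.415⁵·1.24/789) = 0.01378
ε/(3.7D) = 7.82×10^-5; √(3.17ν²L/(gD³h_f)) = 4.26×10^-5
Q = -0.965·0.01378·ln(1.208×10^-4) = 0.1199 m³/s
Check: V = 0.887 m/s, Re = 4.63×10^5, f = 0.01638, h_f = 1.25 m ≈ 1.24 m ✓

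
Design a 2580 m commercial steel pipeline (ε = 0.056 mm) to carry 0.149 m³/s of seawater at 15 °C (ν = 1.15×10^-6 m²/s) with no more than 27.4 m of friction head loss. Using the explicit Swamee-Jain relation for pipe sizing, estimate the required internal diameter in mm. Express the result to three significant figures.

D ≈ 309 mm

Swamee-Jain (Type III): D = 0.66·[ε^1.25·(LQ²/(gh_f))^4.75 + ν·Q^9.4·(L/(gh_f))^5.2]^0.04
LQ²/(gh_f) = 0.2131; L/(gh_f) = 9.598
Term 1 = ε^1.25·(…)^4.75 = 3.13×10^-9; Term 2 = ν·Q^9.4·(…)^5.2 = 2.49×10^-9
D = 0.66·(3.13×10^-9 + 2.49×10^-9)^0.04 = 0.3087 m = 309 mm
Check: V = 1.99 m/s, Re = 5.34×10^5, f = 0.01524, h_f = 25.7 m ≈ 27.4 m ✓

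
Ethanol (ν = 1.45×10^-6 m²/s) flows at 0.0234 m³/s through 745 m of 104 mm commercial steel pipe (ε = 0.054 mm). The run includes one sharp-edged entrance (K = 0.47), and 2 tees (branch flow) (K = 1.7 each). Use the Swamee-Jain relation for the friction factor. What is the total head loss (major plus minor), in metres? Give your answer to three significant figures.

H_L ≈ 54.3 m

V = 4Q/(πD²) = 2.755 m/s; V²/2g = 0.3867 m
Re = 1.98×10^5, ε/D = 5.19×10^-4 → f = 0.01905 (Swamee-Jain)
Major: h_f = f(L/D)·V²/2g = 0.01905·7163·0.3867 = 52.79 m
Minor: ΣK = 3.87; h_m = ΣK·V²/2g = 1.497 m
Total H_L = 52.79 + 1.497 = 54.29 m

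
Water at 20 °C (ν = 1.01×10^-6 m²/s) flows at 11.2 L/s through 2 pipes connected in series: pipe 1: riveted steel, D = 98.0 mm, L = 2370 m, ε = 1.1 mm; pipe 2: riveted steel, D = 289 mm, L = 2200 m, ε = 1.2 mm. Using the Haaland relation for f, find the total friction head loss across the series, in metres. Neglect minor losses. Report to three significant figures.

Pipe 1: V = 1.485 m/s, Re = 1.44×10^5, ε/D = 0.0112, f = 0.03987, h_1 = f(L/D)V²/2g = 108.4 m
Pipe 2: V = 0.1707 m/s, Re = 4.89×10^4, ε/D = 0.00415, f = 0.03067, h_2 = f(L/D)V²/2g = 0.3469 m
Series → Q common, losses add: H = Σh = 108.7 m

H ≈ 109 m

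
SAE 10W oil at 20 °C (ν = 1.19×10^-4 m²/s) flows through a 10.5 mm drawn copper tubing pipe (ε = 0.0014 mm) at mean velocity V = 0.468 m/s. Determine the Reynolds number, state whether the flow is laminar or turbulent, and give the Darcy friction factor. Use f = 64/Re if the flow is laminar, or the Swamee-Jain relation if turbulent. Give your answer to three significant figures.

Re ≈ 41.3; laminar; f = 64/Re ≈ 1.55

Re = VD/ν = 0.4680·0.0105/1.19×10^-4 = 41.3
Re < 2300 → laminar → f = 64/Re = 1.550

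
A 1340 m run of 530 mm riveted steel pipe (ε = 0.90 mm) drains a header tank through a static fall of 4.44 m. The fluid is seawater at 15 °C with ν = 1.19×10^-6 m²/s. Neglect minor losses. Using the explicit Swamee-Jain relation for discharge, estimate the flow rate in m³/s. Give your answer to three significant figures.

Q ≈ 0.271 m³/s

Swamee-Jain (Type II): Q = -0.965·√(gD⁵h_f/L)·ln[ε/(3.7D) + √(3.17ν²L/(gD³h_f))]
√(gD⁵h_f/L) = √(9.81·0.530⁵·4.44/1340) = 0.03687
ε/(3.7D) = 4.59×10^-4; √(3.17ν²L/(gD³h_f)) = 3.05×10^-5
Q = -0.965·0.03687·ln(4.894×10^-4) = 0.2712 m³/s
Check: V = 1.23 m/s, Re = 5.47×10^5, f = 0.02292, h_f = 4.46 m ≈ 4.44 m ✓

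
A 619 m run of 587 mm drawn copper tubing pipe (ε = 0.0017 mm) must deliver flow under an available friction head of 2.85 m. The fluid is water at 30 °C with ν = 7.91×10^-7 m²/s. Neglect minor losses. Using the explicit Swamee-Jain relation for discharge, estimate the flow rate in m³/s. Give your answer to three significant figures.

Q ≈ 0.600 m³/s

Swamee-Jain (Type II): Q = -0.965·√(gD⁵h_f/L)·ln[ε/(3.7D) + √(3.17ν²L/(gD³h_f))]
√(gD⁵h_f/L) = √(9.81·0.587⁵·2.85/619) = 0.05611
ε/(3.7D) = 7.83×10^-7; √(3.17ν²L/(gD³h_f)) = 1.47×10^-5
Q = -0.965·0.05611·ln(1.552×10^-5) = 0.5995 m³/s
Check: V = 2.22 m/s, Re = 1.64×10^6, f = 0.01079, h_f = 2.85 m ≈ 2.85 m ✓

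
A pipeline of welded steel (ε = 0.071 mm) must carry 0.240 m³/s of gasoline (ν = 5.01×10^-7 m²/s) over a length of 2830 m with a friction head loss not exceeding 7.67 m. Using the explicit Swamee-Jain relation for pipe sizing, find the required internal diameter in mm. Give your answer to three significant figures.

D ≈ 481 mm

Swamee-Jain (Type III): D = 0.66·[ε^1.25·(LQ²/(gh_f))^4.75 + ν·Q^9.4·(L/(gh_f))^5.2]^0.04
LQ²/(gh_f) = 2.166; L/(gh_f) = 37.61
Term 1 = ε^1.25·(…)^4.75 = 2.56×10^-4; Term 2 = ν·Q^9.4·(…)^5.2 = 1.16×10^-4
D = 0.66·(2.56×10^-4 + 1.16×10^-4)^0.04 = 0.4813 m = 481 mm
Check: V = 1.32 m/s, Re = 1.27×10^6, f = 0.01395, h_f = 7.27 m ≈ 7.67 m ✓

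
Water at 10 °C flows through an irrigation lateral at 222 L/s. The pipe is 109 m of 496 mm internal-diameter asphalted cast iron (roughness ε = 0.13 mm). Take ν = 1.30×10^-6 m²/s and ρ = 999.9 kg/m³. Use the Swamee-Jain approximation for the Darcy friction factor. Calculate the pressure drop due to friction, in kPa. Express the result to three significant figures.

V = 4Q/(πD²) = 4·0.222/(π·0.496²) = 1.149 m/s
Re = VD/ν = 1.149·0.496/1.30×10^-6 = 4.38×10^5 → turbulent
ε/D = 0.13/496 = 2.62×10^-4
Swamee-Jain: f = 0.01623
h_f = f(L/D)V²/(2g) = 0.01623·(109/0.496)·1.149²/(2·9.81) = 0.2399 m
Δp = ρg·h_f = 999.9·9.81·0.2399 = 2.354 kPa

Δp ≈ 2.35 kPa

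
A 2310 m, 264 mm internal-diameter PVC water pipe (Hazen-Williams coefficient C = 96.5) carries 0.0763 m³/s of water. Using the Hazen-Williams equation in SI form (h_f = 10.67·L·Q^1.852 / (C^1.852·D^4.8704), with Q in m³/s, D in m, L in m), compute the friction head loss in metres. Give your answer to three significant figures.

h_f ≈ 29.1 m

h_f = 10.67·2310·0.0763^1.852 / (96.5^1.852·0.264^4.8704) = 29.10 m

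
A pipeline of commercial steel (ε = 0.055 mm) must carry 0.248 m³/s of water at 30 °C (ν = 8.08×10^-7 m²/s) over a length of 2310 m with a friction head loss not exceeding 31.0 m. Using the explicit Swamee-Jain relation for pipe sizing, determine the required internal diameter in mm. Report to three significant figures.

Swamee-Jain (Type III): D = 0.66·[ε^1.25·(LQ²/(gh_f))^4.75 + ν·Q^9.4·(L/(gh_f))^5.2]^0.04
LQ²/(gh_f) = 0.4672; L/(gh_f) = 7.596
Term 1 = ε^1.25·(…)^4.75 = 1.27×10^-7; Term 2 = ν·Q^9.4·(…)^5.2 = 6.23×10^-8
D = 0.66·(1.27×10^-7 + 6.23×10^-8)^0.04 = 0.3554 m = 355 mm
Check: V = 2.50 m/s, Re = 1.10×10^6, f = 0.01416, h_f = 29.3 m ≈ 31.0 m ✓

D ≈ 355 mm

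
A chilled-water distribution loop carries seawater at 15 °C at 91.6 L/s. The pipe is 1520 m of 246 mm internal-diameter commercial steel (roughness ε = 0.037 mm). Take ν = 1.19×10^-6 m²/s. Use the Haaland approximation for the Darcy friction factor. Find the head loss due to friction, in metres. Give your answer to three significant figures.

V = 4Q/(πD²) = 4·0.0916/(π·0.246²) = 1.927 m/s
Re = VD/ν = 1.927·0.246/1.19×10^-6 = 3.98×10^5 → turbulent
ε/D = 0.037/246 = 1.50×10^-4
Haaland: f = 0.01515
h_f = f(L/D)V²/(2g) = 0.01515·(1520/0.246)·1.927²/(2·9.81) = 17.73 m

h_f ≈ 17.7 m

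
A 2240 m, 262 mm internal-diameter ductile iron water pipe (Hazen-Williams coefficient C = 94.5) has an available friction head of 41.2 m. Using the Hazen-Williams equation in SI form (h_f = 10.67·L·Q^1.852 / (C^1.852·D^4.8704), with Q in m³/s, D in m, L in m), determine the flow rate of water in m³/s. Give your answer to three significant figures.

Q ≈ 0.0898 m³/s

Rearranging: Q = [h_f·C^1.852·D^4.8704 / (10.67·L)]^(1/1.852)
Q = [41.2·94.5^1.852·0.262^4.8704 / (10.67·2240)]^0.540 = 0.08985 m³/s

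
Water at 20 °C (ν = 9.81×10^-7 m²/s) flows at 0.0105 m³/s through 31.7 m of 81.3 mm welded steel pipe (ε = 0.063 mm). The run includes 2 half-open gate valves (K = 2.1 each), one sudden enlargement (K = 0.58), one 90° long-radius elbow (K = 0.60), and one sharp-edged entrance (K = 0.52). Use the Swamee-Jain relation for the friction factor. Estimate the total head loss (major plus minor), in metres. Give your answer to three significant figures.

V = 4Q/(πD²) = 2.023 m/s; V²/2g = 0.2085 m
Re = 1.68×10^5, ε/D = 7.75×10^-4 → f = 0.02052 (Swamee-Jain)
Major: h_f = f(L/D)·V²/2g = 0.02052·389.9·0.2085 = 1.669 m
Minor: ΣK = 5.90; h_m = ΣK·V²/2g = 1.230 m
Total H_L = 1.669 + 1.230 = 2.899 m

H_L ≈ 2.90 m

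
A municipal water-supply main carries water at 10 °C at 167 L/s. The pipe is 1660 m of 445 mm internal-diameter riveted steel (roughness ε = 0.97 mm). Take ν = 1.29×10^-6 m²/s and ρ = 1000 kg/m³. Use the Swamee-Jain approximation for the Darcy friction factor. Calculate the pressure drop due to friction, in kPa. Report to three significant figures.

Δp ≈ 52.8 kPa

V = 4Q/(πD²) = 4·0.167/(π·0.445²) = 1.074 m/s
Re = VD/ν = 1.074·0.445/1.29×10^-6 = 3.70×10^5 → turbulent
ε/D = 0.97/445 = 0.00218
Swamee-Jain: f = 0.02456
h_f = f(L/D)V²/(2g) = 0.02456·(1660/0.445)·1.074²/(2·9.81) = 5.384 m
Δp = ρg·h_f = 1000·9.81·5.384 = 52.82 kPa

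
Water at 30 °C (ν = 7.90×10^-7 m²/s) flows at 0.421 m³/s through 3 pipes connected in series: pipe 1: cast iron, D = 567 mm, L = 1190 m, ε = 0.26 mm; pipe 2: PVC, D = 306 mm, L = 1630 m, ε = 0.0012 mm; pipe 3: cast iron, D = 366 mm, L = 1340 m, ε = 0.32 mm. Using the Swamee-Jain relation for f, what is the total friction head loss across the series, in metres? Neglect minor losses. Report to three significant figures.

Pipe 1: V = 1.667 m/s, Re = 1.20×10^6, ε/D = 4.59×10^-4, f = 0.01692, h_1 = f(L/D)V²/2g = 5.033 m
Pipe 2: V = 5.725 m/s, Re = 2.22×10^6, ε/D = 3.92×10^-6, f = 0.01036, h_2 = f(L/D)V²/2g = 92.16 m
Pipe 3: V = 4.002 m/s, Re = 1.85×10^6, ε/D = 8.74×10^-4, f = 0.01926, h_3 = f(L/D)V²/2g = 57.54 m
Series → Q common, losses add: H = Σh = 154.7 m

H ≈ 155 m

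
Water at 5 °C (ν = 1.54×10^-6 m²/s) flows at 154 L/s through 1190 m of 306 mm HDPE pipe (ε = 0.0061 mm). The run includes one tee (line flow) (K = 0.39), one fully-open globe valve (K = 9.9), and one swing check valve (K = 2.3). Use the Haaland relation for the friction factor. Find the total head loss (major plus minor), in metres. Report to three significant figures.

H_L ≈ 14.7 m

V = 4Q/(πD²) = 2.094 m/s; V²/2g = 0.2235 m
Re = 4.16×10^5, ε/D = 1.99×10^-5 → f = 0.01371 (Haaland)
Major: h_f = f(L/D)·V²/2g = 0.01371·3889·0.2235 = 11.92 m
Minor: ΣK = 12.6; h_m = ΣK·V²/2g = 2.814 m
Total H_L = 11.92 + 2.814 = 14.73 m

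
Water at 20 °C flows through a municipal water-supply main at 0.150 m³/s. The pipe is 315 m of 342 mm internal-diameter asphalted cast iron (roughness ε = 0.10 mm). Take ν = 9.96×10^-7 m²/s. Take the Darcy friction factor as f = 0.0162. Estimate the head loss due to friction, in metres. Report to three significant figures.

h_f ≈ 2.03 m

V = 4Q/(πD²) = 4·0.150/(π·0.342²) = 1.633 m/s
h_f = f(L/D)V²/(2g) = 0.01620·(315/0.342)·1.633²/(2·9.81) = 2.028 m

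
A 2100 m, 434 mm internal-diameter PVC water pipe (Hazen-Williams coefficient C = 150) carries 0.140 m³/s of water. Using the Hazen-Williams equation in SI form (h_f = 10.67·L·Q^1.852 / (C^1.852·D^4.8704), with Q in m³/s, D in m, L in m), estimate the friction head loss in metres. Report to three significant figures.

h_f = 10.67·2100·0.140^1.852 / (150^1.852·0.434^4.8704) = 3.195 m

h_f ≈ 3.19 m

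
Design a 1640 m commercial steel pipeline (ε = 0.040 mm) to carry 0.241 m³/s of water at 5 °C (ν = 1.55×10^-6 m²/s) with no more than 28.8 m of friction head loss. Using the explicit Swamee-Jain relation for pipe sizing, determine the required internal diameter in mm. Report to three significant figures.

Swamee-Jain (Type III): D = 0.66·[ε^1.25·(LQ²/(gh_f))^4.75 + ν·Q^9.4·(L/(gh_f))^5.2]^0.04
LQ²/(gh_f) = 0.3371; L/(gh_f) = 5.805
Term 1 = ε^1.25·(…)^4.75 = 1.82×10^-8; Term 2 = ν·Q^9.4·(…)^5.2 = 2.25×10^-8
D = 0.66·(1.82×10^-8 + 2.25×10^-8)^0.04 = 0.3341 m = 334 mm
Check: V = 2.75 m/s, Re = 5.92×10^5, f = 0.01444, h_f = 27.3 m ≈ 28.8 m ✓

D ≈ 334 mm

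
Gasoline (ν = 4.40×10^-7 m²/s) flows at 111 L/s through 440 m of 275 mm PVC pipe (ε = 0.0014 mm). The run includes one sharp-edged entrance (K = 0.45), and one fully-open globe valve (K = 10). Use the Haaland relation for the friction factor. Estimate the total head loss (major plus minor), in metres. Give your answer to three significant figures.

H_L ≈ 5.10 m

V = 4Q/(πD²) = 1.869 m/s; V²/2g = 0.1780 m
Re = 1.17×10^6, ε/D = 5.09×10^-6 → f = 0.01139 (Haaland)
Major: h_f = f(L/D)·V²/2g = 0.01139·1600·0.1780 = 3.243 m
Minor: ΣK = 10.4; h_m = ΣK·V²/2g = 1.860 m
Total H_L = 3.243 + 1.860 = 5.103 m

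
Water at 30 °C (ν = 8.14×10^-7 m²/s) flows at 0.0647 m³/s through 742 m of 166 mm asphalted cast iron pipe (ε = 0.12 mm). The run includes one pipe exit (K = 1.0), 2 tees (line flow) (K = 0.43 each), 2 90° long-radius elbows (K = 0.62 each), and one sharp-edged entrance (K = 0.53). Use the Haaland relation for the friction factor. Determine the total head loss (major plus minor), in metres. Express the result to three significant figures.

H_L ≈ 39.8 m

V = 4Q/(πD²) = 2.989 m/s; V²/2g = 0.4555 m
Re = 6.10×10^5, ε/D = 7.23×10^-4 → f = 0.01875 (Haaland)
Major: h_f = f(L/D)·V²/2g = 0.01875·4470·0.4555 = 38.18 m
Minor: ΣK = 3.63; h_m = ΣK·V²/2g = 1.653 m
Total H_L = 38.18 + 1.653 = 39.83 m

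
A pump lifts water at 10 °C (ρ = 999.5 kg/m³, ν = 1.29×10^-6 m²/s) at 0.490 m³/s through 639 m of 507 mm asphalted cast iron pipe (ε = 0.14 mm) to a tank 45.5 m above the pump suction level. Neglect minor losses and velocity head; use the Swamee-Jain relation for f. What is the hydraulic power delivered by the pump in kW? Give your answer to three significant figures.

V = 4Q/(πD²) = 2.427 m/s; Re = 9.54×10^5; ε/D = 2.76×10^-4; f = 0.01557
h_f = f(L/D)V²/2g = 5.893 m
Total head H = z + h_f = 45.5 + 5.893 = 51.39 m
P_hyd = ρgQH = 999.5·9.81·0.490·51.39 = 246.9 kW

P_hyd ≈ 247 kW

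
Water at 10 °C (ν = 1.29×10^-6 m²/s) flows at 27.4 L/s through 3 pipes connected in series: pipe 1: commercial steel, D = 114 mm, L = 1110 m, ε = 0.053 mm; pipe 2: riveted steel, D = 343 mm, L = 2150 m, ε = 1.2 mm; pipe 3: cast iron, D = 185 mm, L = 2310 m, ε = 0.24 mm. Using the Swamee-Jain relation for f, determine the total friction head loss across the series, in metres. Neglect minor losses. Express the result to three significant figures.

Pipe 1: V = 2.684 m/s, Re = 2.37×10^5, ε/D = 4.65×10^-4, f = 0.01846, h_1 = f(L/D)V²/2g = 66.03 m
Pipe 2: V = 0.2965 m/s, Re = 7.88×10^4, ε/D = 0.00350, f = 0.02909, h_2 = f(L/D)V²/2g = 0.8171 m
Pipe 3: V = 1.019 m/s, Re = 1.46×10^5, ε/D = 0.00130, f = 0.02269, h_3 = f(L/D)V²/2g = 15.01 m
Series → Q common, losses add: H = Σh = 81.85 m

H ≈ 81.9 m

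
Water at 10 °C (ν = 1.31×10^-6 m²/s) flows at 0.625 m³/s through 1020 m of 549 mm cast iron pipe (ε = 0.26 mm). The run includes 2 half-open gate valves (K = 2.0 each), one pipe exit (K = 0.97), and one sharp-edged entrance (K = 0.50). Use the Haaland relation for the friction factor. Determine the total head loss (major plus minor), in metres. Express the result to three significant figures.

V = 4Q/(πD²) = 2.640 m/s; V²/2g = 0.3553 m
Re = 1.11×10^6, ε/D = 4.74×10^-4 → f = 0.01695 (Haaland)
Major: h_f = f(L/D)·V²/2g = 0.01695·1858·0.3553 = 11.19 m
Minor: ΣK = 5.47; h_m = ΣK·V²/2g = 1.943 m
Total H_L = 11.19 + 1.943 = 13.13 m

H_L ≈ 13.1 m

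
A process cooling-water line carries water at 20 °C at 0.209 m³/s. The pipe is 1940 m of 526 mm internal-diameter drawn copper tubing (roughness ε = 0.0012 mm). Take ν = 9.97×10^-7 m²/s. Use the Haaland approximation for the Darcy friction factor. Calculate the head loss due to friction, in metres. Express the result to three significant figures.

h_f ≈ 2.27 m

V = 4Q/(πD²) = 4·0.209/(π·0.526²) = 0.9618 m/s
Re = VD/ν = 0.9618·0.526/9.97×10^-7 = 5.07×10^5 → turbulent
ε/D = 0.0012/526 = 2.28×10^-6
Haaland: f = 0.01305
h_f = f(L/D)V²/(2g) = 0.01305·(1940/0.526)·0.9618²/(2·9.81) = 2.270 m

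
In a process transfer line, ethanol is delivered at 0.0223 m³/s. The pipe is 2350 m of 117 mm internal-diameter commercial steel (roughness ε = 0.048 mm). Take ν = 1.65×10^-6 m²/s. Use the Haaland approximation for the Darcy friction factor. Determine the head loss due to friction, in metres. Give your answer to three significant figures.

h_f ≈ 82.6 m

V = 4Q/(πD²) = 4·0.0223/(π·0.117²) = 2.074 m/s
Re = VD/ν = 2.074·0.117/1.65×10^-6 = 1.47×10^5 → turbulent
ε/D = 0.048/117 = 4.10×10^-4
Haaland: f = 0.01875
h_f = f(L/D)V²/(2g) = 0.01875·(2350/0.117)·2.074²/(2·9.81) = 82.57 m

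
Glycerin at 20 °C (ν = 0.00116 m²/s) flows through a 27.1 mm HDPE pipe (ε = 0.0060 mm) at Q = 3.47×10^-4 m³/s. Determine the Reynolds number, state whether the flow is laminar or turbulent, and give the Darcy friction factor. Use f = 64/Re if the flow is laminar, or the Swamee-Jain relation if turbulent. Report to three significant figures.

Re ≈ 14.1; laminar; f = 64/Re ≈ 4.55

V = 4Q/(πD²) = 0.6016 m/s
Re = VD/ν = 0.6016·0.0271/0.00116 = 14.1
Re < 2300 → laminar → f = 64/Re = 4.554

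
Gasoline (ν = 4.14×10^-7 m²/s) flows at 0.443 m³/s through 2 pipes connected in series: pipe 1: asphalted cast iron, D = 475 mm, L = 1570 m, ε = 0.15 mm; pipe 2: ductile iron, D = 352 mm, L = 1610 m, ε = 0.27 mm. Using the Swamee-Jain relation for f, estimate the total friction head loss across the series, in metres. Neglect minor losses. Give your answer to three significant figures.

Pipe 1: V = 2.500 m/s, Re = 2.87×10^6, ε/D = 3.16×10^-4, f = 0.01542, h_1 = f(L/D)V²/2g = 16.24 m
Pipe 2: V = 4.552 m/s, Re = 3.87×10^6, ε/D = 7.67×10^-4, f = 0.01857, h_2 = f(L/D)V²/2g = 89.70 m
Series → Q common, losses add: H = Σh = 105.9 m

H ≈ 106 m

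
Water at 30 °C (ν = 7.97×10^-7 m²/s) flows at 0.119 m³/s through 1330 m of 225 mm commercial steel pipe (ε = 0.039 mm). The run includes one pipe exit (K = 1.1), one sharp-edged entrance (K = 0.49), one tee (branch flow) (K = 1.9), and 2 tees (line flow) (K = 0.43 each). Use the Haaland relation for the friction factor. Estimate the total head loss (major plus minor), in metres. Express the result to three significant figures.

H_L ≈ 41.0 m

V = 4Q/(πD²) = 2.993 m/s; V²/2g = 0.4565 m
Re = 8.45×10^5, ε/D = 1.73×10^-4 → f = 0.01444 (Haaland)
Major: h_f = f(L/D)·V²/2g = 0.01444·5911·0.4565 = 38.97 m
Minor: ΣK = 4.35; h_m = ΣK·V²/2g = 1.986 m
Total H_L = 38.97 + 1.986 = 40.96 m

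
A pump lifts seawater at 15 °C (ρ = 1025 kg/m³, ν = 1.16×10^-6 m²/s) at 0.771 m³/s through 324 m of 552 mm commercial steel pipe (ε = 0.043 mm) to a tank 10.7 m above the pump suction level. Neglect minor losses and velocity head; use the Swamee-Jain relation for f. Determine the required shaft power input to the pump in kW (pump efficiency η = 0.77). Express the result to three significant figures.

P_shaft ≈ 147 kW

V = 4Q/(πD²) = 3.222 m/s; Re = 1.53×10^6; ε/D = 7.79×10^-5; f = 0.01270
h_f = f(L/D)V²/2g = 3.944 m
Total head H = z + h_f = 10.7 + 3.944 = 14.64 m
P_hyd = ρgQH = 1025·9.81·0.771·14.64 = 113.5 kW
P_shaft = P_hyd/η = 113.5/0.77 = 147.4 kW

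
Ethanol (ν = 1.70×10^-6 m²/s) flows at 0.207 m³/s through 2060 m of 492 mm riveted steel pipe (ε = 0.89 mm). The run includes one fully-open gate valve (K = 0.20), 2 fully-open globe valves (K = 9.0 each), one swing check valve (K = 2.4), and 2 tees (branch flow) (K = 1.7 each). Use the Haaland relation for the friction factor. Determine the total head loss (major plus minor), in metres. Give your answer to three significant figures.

H_L ≈ 7.37 m

V = 4Q/(πD²) = 1.089 m/s; V²/2g = 0.06042 m
Re = 3.15×10^5, ε/D = 0.00181 → f = 0.02340 (Haaland)
Major: h_f = f(L/D)·V²/2g = 0.02340·4187·0.06042 = 5.919 m
Minor: ΣK = 24.0; h_m = ΣK·V²/2g = 1.450 m
Total H_L = 5.919 + 1.450 = 7.369 m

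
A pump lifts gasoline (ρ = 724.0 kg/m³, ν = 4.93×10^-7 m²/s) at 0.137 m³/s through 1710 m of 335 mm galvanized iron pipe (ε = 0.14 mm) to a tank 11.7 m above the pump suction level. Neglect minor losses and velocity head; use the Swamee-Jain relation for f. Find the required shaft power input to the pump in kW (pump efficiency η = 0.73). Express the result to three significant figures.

V = 4Q/(πD²) = 1.554 m/s; Re = 1.06×10^6; ε/D = 4.18×10^-4; f = 0.01669
h_f = f(L/D)V²/2g = 10.49 m
Total head H = z + h_f = 11.7 + 10.49 = 22.19 m
P_hyd = ρgQH = 724.0·9.81·0.137·22.19 = 21.59 kW
P_shaft = P_hyd/η = 21.59/0.73 = 29.58 kW

P_shaft ≈ 29.6 kW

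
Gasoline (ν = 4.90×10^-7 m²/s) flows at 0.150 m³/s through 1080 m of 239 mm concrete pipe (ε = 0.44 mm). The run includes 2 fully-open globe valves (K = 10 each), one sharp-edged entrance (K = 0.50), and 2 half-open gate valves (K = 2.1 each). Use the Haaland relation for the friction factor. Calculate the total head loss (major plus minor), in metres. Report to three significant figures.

V = 4Q/(πD²) = 3.344 m/s; V²/2g = 0.5698 m
Re = 1.63×10^6, ε/D = 0.00184 → f = 0.02307 (Haaland)
Major: h_f = f(L/D)·V²/2g = 0.02307·4519·0.5698 = 59.39 m
Minor: ΣK = 24.7; h_m = ΣK·V²/2g = 14.07 m
Total H_L = 59.39 + 14.07 = 73.46 m

H_L ≈ 73.5 m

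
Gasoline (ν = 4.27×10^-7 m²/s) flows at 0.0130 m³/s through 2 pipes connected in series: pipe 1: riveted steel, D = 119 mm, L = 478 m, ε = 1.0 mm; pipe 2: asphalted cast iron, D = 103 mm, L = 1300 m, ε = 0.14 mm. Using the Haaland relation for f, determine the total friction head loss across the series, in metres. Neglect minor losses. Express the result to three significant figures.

H ≈ 44.2 m

Pipe 1: V = 1.169 m/s, Re = 3.26×10^5, ε/D = 0.00840, f = 0.03603, h_1 = f(L/D)V²/2g = 10.08 m
Pipe 2: V = 1.560 m/s, Re = 3.76×10^5, ε/D = 0.00136, f = 0.02179, h_2 = f(L/D)V²/2g = 34.12 m
Series → Q common, losses add: H = Σh = 44.19 m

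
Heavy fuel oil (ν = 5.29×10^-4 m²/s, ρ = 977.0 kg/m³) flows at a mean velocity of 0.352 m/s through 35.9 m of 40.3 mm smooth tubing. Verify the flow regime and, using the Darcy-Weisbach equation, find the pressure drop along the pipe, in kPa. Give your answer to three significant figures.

Δp ≈ 129 kPa

Re = VD/ν = 0.352·0.04030/5.29×10^-4 = 26.8 → laminar (Re < 2300)
f = 64/Re = 2.387
h_f = f(L/D)V²/(2g) = 2.387·(35.9/0.04030)·0.352²/(2·9.81) = 13.43 m
Δp = ρg·h_f = 977.0·9.81·13.43 = 128.7 kPa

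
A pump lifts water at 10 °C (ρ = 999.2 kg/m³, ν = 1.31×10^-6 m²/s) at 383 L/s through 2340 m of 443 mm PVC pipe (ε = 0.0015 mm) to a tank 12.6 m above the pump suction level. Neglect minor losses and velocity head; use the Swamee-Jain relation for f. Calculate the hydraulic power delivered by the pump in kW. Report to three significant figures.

V = 4Q/(πD²) = 2.485 m/s; Re = 8.40×10^5; ε/D = 3.39×10^-6; f = 0.01203
h_f = f(L/D)V²/2g = 20.00 m
Total head H = z + h_f = 12.6 + 20.00 = 32.60 m
P_hyd = ρgQH = 999.2·9.81·0.383·32.60 = 122.4 kW

P_hyd ≈ 122 kW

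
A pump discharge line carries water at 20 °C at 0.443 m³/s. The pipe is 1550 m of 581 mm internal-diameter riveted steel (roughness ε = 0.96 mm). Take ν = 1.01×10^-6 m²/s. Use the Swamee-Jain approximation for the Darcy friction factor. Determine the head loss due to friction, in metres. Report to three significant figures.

h_f ≈ 8.57 m

V = 4Q/(πD²) = 4·0.443/(π·0.581²) = 1.671 m/s
Re = VD/ν = 1.671·0.581/1.01×10^-6 = 9.61×10^5 → turbulent
ε/D = 0.96/581 = 0.00165
Swamee-Jain: f = 0.02258
h_f = f(L/D)V²/(2g) = 0.02258·(1550/0.581)·1.671²/(2·9.81) = 8.571 m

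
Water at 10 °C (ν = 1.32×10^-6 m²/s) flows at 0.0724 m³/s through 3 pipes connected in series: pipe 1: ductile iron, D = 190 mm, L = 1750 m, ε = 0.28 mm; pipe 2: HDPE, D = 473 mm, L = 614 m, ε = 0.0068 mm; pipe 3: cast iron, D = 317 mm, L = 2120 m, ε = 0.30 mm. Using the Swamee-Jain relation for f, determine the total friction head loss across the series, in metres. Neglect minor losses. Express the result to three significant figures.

Pipe 1: V = 2.554 m/s, Re = 3.68×10^5, ε/D = 0.00147, f = 0.02238, h_1 = f(L/D)V²/2g = 68.50 m
Pipe 2: V = 0.4120 m/s, Re = 1.48×10^5, ε/D = 1.44×10^-5, f = 0.01660, h_2 = f(L/D)V²/2g = 0.1865 m
Pipe 3: V = 0.9173 m/s, Re = 2.20×10^5, ε/D = 9.46×10^-4, f = 0.02086, h_3 = f(L/D)V²/2g = 5.982 m
Series → Q common, losses add: H = Σh = 74.67 m

H ≈ 74.7 m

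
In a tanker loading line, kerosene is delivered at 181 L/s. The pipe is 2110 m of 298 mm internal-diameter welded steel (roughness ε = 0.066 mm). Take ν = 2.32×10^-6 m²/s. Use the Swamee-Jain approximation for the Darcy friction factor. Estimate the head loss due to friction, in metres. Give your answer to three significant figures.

V = 4Q/(πD²) = 4·0.181/(π·0.298²) = 2.595 m/s
Re = VD/ν = 2.595·0.298/2.32×10^-6 = 3.33×10^5 → turbulent
ε/D = 0.066/298 = 2.21×10^-4
Swamee-Jain: f = 0.01630
h_f = f(L/D)V²/(2g) = 0.01630·(2110/0.298)·2.595²/(2·9.81) = 39.62 m

h_f ≈ 39.6 m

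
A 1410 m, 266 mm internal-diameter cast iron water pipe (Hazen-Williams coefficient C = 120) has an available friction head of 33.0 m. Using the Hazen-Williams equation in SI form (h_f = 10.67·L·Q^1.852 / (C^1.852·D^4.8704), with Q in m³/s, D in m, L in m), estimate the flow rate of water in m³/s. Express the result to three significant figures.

Q ≈ 0.135 m³/s

Rearranging: Q = [h_f·C^1.852·D^4.8704 / (10.67·L)]^(1/1.852)
Q = [33.0·120^1.852·0.266^4.8704 / (10.67·1410)]^0.540 = 0.1352 m³/s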